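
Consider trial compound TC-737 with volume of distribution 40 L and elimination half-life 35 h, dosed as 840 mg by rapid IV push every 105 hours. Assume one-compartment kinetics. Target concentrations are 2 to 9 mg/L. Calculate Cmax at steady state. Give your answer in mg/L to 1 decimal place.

τ = 105 h = 3 half-lives, so f = (1/2)^3 = 0.125.
Accumulation ratio R = 1/(1 − f) = 1/0.875 = 8/7.
Single-dose peak C₀ = D/Vd = 840/40 = 21 mg/L.
Steady-state peak Cmax,ss = C₀·R = 21 × 8/7 ≈ 24.000 mg/L.
Peak 24.0 mg/L vs MTC 9 mg/L: exceeds toxic threshold.

24.0 mg/L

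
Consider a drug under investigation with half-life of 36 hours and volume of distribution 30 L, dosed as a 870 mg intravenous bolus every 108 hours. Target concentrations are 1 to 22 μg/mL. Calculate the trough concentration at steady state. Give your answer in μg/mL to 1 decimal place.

4.1 μg/mL

The dosing interval is 3 half-lives, so f = 2^(−3) = 0.125.
Accumulation ratio R = 1/(1 − f) = 1/0.875 = 8/7.
Single-dose peak C₀ = D/Vd = 870/30 = 29 μg/mL.
Steady-state peak Cmax,ss = C₀·R = 29 × 8/7 ≈ 33.143 μg/mL.
Steady-state trough Cmin,ss = Cmax,ss·f ≈ 33.143 × 0.125 ≈ 4.143 μg/mL.
Trough 4.1 μg/mL vs MEC 1 μg/mL: adequate.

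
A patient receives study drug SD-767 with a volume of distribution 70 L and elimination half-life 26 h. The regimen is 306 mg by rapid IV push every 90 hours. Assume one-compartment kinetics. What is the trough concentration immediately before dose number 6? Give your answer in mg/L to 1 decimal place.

0.4 mg/L

f = (1/2)^(τ/t½) = (1/2)^(90/26) ≈ 0.0908.
C₀ = D/Vd = 306/70 ≈ 4.371 mg/L.
Before the 6th dose, 5 doses have been given. Superposition: Cmin = C₀·(f + f² + … + f^5).
≈ 4.371 × (0.0908 + 0.0082 + 0.0007 + 0.0001 + 0.0000) ≈ 4.371 × 0.0998 ≈ 0.436 mg/L.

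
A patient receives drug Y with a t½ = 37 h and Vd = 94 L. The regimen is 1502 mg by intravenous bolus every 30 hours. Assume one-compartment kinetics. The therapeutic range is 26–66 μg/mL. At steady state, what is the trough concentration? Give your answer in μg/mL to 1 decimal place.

Over one 30-h interval, 30/37 ≈ 0.81081 half-lives elapse, leaving f ≈ 0.5701 of each dose.
Each bolus raises the concentration by D/Vd = 1502/94 ≈ 15.979 μg/mL.
Steady-state trough Cmin,ss = C₀·f/(1−f) ≈ 15.979 × 0.5701/0.4299 ≈ 21.190 μg/mL.
Trough 21.2 μg/mL vs MEC 26 μg/mL: subtherapeutic.

21.2 μg/mL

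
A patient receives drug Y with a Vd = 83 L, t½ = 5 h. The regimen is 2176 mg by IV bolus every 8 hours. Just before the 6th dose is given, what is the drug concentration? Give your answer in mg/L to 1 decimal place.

12.9 mg/L

f = (1/2)^(τ/t½) = (1/2)^(8/5) ≈ 0.3299.
C₀ = D/Vd = 2176/83 ≈ 26.217 mg/L.
Before the 6th dose, 5 doses have been given. Superposition: Cmin = C₀·(f + f² + … + f^5).
≈ 26.217 × (0.3299 + 0.1088 + 0.0359 + 0.0118 + 0.0039) ≈ 26.217 × 0.4903 ≈ 12.854 mg/L.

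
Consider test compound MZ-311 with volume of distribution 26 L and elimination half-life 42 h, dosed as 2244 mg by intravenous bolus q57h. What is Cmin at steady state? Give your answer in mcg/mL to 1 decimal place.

Over one 57-h interval, 57/42 ≈ 1.3571 half-lives elapse, leaving f ≈ 0.3904 of each dose.
Single-dose peak C₀ = D/Vd = 2244/26 ≈ 86.308 mcg/mL.
Steady-state trough Cmin,ss = C₀·f/(1−f) ≈ 86.308 × 0.3904/0.6096 ≈ 55.273 mcg/mL.

55.3 mcg/mL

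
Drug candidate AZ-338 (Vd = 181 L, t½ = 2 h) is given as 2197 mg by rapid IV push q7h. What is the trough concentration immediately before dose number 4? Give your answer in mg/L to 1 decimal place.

f = (1/2)^(τ/t½) = (1/2)^(7/2) ≈ 0.0884.
C₀ = D/Vd = 2197/181 ≈ 12.138 mg/L.
Before the 4th dose, 3 doses have been given. Superposition: Cmin = C₀·(f + f² + … + f^3).
≈ 12.138 × (0.0884 + 0.0078 + 0.0007) ≈ 12.138 × 0.0969 ≈ 1.176 mg/L.

1.2 mg/L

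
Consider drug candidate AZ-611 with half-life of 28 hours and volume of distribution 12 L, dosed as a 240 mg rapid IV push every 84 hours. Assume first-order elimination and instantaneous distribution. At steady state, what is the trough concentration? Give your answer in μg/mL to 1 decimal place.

2.9 μg/mL

τ = 84 h = 3 half-lives, so f = (1/2)^3 = 0.125.
Accumulation ratio R = 1/(1 − f) = 1/0.875 = 8/7.
Single-dose peak C₀ = D/Vd = 240/12 = 20 μg/mL.
Steady-state peak Cmax,ss = C₀·R = 20 × 8/7 ≈ 22.857 μg/mL.
Steady-state trough Cmin,ss = Cmax,ss·f ≈ 22.857 × 0.125 ≈ 2.857 μg/mL.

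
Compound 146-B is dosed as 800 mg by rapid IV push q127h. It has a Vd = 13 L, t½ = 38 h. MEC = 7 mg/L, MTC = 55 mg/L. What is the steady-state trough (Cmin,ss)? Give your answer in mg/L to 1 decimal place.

k = ln2/t½ = ln2/38 ≈ 0.018241 h⁻¹; fraction remaining f = e^(−kτ) = e^(−0.018241×127) ≈ 0.0986.
Single-dose peak C₀ = D/Vd = 800/13 ≈ 61.538 mg/L.
Steady-state trough Cmin,ss = C₀·f/(1−f) ≈ 61.538 × 0.0986/0.9014 ≈ 6.731 mg/L.
Trough 6.7 mg/L vs MEC 7 mg/L: subtherapeutic.

6.7 mg/L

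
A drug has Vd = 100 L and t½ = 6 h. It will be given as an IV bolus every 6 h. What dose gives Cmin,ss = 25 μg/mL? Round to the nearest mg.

τ/t½ = 6/6 ≈ 1, so f = (1/2)^(6/6) ≈ 0.500000.
Cmin,ss = (D/Vd)·f/(1−f), so D = Cmin,ss·Vd·(1−f)/f.
D = 25 × 100 × (1−f)/f ≈ 25 × 100 × 1.00000 ≈ 2500.00 mg.

2500 mg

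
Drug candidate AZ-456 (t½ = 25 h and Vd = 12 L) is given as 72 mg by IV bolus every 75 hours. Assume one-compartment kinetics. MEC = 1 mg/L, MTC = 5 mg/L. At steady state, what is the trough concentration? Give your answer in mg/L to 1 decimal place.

τ = 75 h = 3 half-lives, so f = (1/2)^3 = 0.125.
At steady state, R = 1/(1 − 0.125) = 8/7.
Single-dose peak C₀ = D/Vd = 72/12 = 6 mg/L.
Steady-state peak Cmax,ss = C₀·R = 6 × 8/7 ≈ 6.857 mg/L.
Steady-state trough Cmin,ss = Cmax,ss·f ≈ 6.857 × 0.125 ≈ 0.857 mg/L.
Trough 0.9 mg/L vs MEC 1 mg/L: subtherapeutic.

0.9 mg/L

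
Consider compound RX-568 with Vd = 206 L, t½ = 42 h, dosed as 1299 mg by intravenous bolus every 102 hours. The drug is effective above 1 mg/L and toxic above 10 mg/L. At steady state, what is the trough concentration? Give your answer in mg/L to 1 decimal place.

1.4 mg/L

Over one 102-h interval, 102/42 ≈ 2.4286 half-lives elapse, leaving f ≈ 0.1857 of each dose.
At steady state, accumulation factor R = 1/(1 − e^(−kτ)) ≈ 1.2280.
Each bolus raises the concentration by D/Vd = 1299/206 ≈ 6.306 mg/L.
Steady-state peak Cmax,ss = C₀·R ≈ 6.306 × 1.2280 ≈ 7.744 mg/L.
One interval later, Cmin,ss = Cmax,ss·e^(−kτ) ≈ 7.744 × 0.1857 ≈ 1.438 mg/L.
Trough 1.4 mg/L vs MEC 1 mg/L: adequate.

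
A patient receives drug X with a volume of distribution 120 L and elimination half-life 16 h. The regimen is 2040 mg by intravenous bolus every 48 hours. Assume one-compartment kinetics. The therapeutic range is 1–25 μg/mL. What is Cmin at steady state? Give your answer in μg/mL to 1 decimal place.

2.4 μg/mL

τ = 48 h = 3 half-lives, so f = (1/2)^3 = 0.125.
Accumulation ratio R = 1/(1 − f) = 1/0.875 = 8/7.
Single-dose peak C₀ = D/Vd = 2040/120 = 17 μg/mL.
Steady-state peak Cmax,ss = C₀·R = 17 × 8/7 ≈ 19.429 μg/mL.
Steady-state trough Cmin,ss = Cmax,ss·f ≈ 19.429 × 0.125 ≈ 2.429 μg/mL.
Trough 2.4 μg/mL vs MEC 1 μg/mL: adequate.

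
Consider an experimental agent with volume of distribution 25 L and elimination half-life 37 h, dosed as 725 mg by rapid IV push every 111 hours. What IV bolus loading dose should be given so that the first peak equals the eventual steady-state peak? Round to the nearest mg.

829 mg

f = (1/2)^(111/37) ≈ 0.125000; accumulation ratio R = 1/(1−f) ≈ 1.14286.
Loading dose to hit Cmax,ss on first dose: D_load = D_maint·R ≈ 725 × 1.14286 ≈ 828.57 mg.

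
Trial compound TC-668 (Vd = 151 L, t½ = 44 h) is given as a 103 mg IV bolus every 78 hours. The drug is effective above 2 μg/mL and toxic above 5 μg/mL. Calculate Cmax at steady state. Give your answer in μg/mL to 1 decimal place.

1.0 μg/mL

τ/t½ = 78/44 ≈ 1.7727, so fraction remaining f = (1/2)^(78/44) ≈ 0.2927.
Accumulation ratio R = 1/(1 − f) ≈ 1/0.7073 ≈ 1.4138.
Each bolus raises the concentration by D/Vd = 103/151 ≈ 0.682 μg/mL.
Steady-state peak Cmax,ss = C₀·R ≈ 0.682 × 1.4138 ≈ 0.964 μg/mL.
Peak 1.0 μg/mL vs MTC 5 μg/mL: below toxic threshold.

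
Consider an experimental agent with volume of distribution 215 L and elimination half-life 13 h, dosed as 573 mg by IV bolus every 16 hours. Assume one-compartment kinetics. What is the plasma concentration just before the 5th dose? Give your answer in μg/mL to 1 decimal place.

1.9 μg/mL

f = (1/2)^(τ/t½) = (1/2)^(16/13) ≈ 0.4261.
C₀ = D/Vd = 573/215 ≈ 2.665 μg/mL.
Before the 5th dose, 4 doses have been given. Superposition: Cmin = C₀·(f + f² + … + f^4).
≈ 2.665 × (0.4261 + 0.1816 + 0.0774 + 0.0330) ≈ 2.665 × 0.7181 ≈ 1.914 μg/mL.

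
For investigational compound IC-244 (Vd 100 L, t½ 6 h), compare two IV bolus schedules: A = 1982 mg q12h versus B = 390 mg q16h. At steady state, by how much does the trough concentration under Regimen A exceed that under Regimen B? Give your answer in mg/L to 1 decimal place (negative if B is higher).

Regimen A: f = (1/2)^(12/6) ≈ 0.2500; Cmin,ss = (1982/100)·f/(1−f) ≈ 6.607 mg/L.
Regimen B: f = (1/2)^(16/6) ≈ 0.1575; Cmin,ss = (390/100)·f/(1−f) ≈ 0.729 mg/L.
Difference ≈ 6.607 − 0.729 ≈ 5.878 mg/L.

5.9 mg/L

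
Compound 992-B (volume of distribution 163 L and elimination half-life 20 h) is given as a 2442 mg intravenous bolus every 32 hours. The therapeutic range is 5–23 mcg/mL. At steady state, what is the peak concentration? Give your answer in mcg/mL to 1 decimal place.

τ/t½ = 32/20 ≈ 1.6, so fraction remaining f = (1/2)^(32/20) ≈ 0.3299.
At steady state, accumulation factor R = 1/(1 − e^(−kτ)) ≈ 1.4923.
Each bolus raises the concentration by D/Vd = 2442/163 ≈ 14.982 mcg/mL.
Steady-state peak Cmax,ss = C₀·R ≈ 14.982 × 1.4923 ≈ 22.358 mcg/mL.
Peak 22.4 mcg/mL vs MTC 23 mcg/mL: below toxic threshold.

22.4 mcg/mL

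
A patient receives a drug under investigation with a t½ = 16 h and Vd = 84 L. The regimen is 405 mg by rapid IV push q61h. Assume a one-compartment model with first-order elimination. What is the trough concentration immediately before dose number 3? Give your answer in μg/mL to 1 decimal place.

f = (1/2)^(τ/t½) = (1/2)^(61/16) ≈ 0.0712.
C₀ = D/Vd = 405/84 ≈ 4.821 μg/mL.
Before the 3rd dose, 2 doses have been given. Superposition: Cmin = C₀·(f + f²).
≈ 4.821 × (0.0712 + 0.0051) ≈ 4.821 × 0.0763 ≈ 0.368 μg/mL.

0.4 μg/mL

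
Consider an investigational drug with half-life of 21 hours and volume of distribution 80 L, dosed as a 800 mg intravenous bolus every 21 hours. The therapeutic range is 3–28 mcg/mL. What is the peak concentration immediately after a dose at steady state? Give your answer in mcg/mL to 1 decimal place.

20.0 mcg/mL

τ = 21 h = 1 half-life, so f = (1/2)^1 = 0.5.
Accumulation ratio R = 1/(1 − f) = 1/0.5 = 2/1.
Single-dose peak C₀ = D/Vd = 800/80 = 10 mcg/mL.
Steady-state peak Cmax,ss = C₀·R = 10 × 2/1 ≈ 20.000 mcg/mL.
Peak 20.0 mcg/mL vs MTC 28 mcg/mL: below toxic threshold.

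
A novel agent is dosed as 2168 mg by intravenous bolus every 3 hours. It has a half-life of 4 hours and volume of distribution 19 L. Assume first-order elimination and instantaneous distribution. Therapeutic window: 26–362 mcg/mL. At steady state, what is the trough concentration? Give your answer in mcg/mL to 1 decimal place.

k = ln2/t½ = ln2/4 ≈ 0.173287 h⁻¹; fraction remaining f = e^(−kτ) = e^(−0.173287×3) ≈ 0.5946.
Each bolus raises the concentration by D/Vd = 2168/19 ≈ 114.105 mcg/mL.
Steady-state trough Cmin,ss = C₀·f/(1−f) ≈ 114.105 × 0.5946/0.4054 ≈ 167.358 mcg/mL.
Trough 167.4 mcg/mL vs MEC 26 mcg/mL: adequate.

167.4 mcg/mL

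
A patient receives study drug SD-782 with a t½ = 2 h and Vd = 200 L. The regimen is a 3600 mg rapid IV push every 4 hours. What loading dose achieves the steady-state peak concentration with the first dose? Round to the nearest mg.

4800 mg

f = (1/2)^(4/2) ≈ 0.250000; accumulation ratio R = 1/(1−f) ≈ 1.33333.
Loading dose to hit Cmax,ss on first dose: D_load = D_maint·R ≈ 3600 × 1.33333 ≈ 4799.99 mg.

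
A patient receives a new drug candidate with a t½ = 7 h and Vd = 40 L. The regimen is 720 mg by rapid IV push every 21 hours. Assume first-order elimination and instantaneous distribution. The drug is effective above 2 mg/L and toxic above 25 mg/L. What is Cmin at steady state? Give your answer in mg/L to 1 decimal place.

2.6 mg/L

The dosing interval is 3 half-lives, so f = 2^(−3) = 0.125.
At steady state, R = 1/(1 − 0.125) = 8/7.
Single-dose peak C₀ = D/Vd = 720/40 = 18 mg/L.
Steady-state peak Cmax,ss = C₀·R = 18 × 8/7 ≈ 20.571 mg/L.
Steady-state trough Cmin,ss = Cmax,ss·f ≈ 20.571 × 0.125 ≈ 2.571 mg/L.
Trough 2.6 mg/L vs MEC 2 mg/L: adequate.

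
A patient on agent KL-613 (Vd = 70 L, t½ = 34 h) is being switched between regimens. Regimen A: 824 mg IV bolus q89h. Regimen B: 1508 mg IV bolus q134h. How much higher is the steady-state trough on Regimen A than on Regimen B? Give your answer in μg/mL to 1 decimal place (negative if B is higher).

0.8 μg/mL

Regimen A: f = (1/2)^(89/34) ≈ 0.1629; Cmin,ss = (824/70)·f/(1−f) ≈ 2.291 μg/mL.
Regimen B: f = (1/2)^(134/34) ≈ 0.0651; Cmin,ss = (1508/70)·f/(1−f) ≈ 1.500 μg/mL.
Difference ≈ 2.291 − 1.500 ≈ 0.791 μg/mL.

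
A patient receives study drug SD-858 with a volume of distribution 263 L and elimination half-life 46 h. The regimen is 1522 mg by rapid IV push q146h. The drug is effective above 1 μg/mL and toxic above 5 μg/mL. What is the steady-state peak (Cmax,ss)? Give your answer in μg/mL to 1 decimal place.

k = ln2/t½ = ln2/46 ≈ 0.015068 h⁻¹; fraction remaining f = e^(−kτ) = e^(−0.015068×146) ≈ 0.1108.
Accumulation ratio R = 1/(1 − f) ≈ 1/0.8892 ≈ 1.1246.
Single-dose peak C₀ = D/Vd = 1522/263 ≈ 5.787 μg/mL.
Steady-state peak Cmax,ss = C₀·R ≈ 5.787 × 1.1246 ≈ 6.508 μg/mL.
Peak 6.5 μg/mL vs MTC 5 μg/mL: exceeds toxic threshold.

6.5 μg/mL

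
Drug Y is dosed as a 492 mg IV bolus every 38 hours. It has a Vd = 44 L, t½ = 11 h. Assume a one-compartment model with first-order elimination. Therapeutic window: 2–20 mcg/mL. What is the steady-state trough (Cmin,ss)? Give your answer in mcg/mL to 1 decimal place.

k = ln2/t½ = ln2/11 ≈ 0.063013 h⁻¹; fraction remaining f = e^(−kτ) = e^(−0.063013×38) ≈ 0.0912.
Single-dose peak C₀ = D/Vd = 492/44 ≈ 11.182 mcg/mL.
Steady-state trough Cmin,ss = C₀·f/(1−f) ≈ 11.182 × 0.0912/0.9088 ≈ 1.122 mcg/mL.
Trough 1.1 mcg/mL vs MEC 2 mcg/mL: subtherapeutic.

1.1 mcg/mL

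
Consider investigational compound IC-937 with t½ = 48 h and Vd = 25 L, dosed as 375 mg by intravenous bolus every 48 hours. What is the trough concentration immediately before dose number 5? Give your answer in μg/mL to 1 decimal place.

14.1 μg/mL

f = (1/2)^(τ/t½) = (1/2)^(48/48) ≈ 0.5000.
C₀ = D/Vd = 375/25 ≈ 15.000 μg/mL.
Before the 5th dose, 4 doses have been given. Superposition: Cmin = C₀·(f + f² + … + f^4).
≈ 15.000 × (0.5000 + 0.2500 + 0.1250 + 0.0625) ≈ 15.000 × 0.9375 ≈ 14.062 μg/mL.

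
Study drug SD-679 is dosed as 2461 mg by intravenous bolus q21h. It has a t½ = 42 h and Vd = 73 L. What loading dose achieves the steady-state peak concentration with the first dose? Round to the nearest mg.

f = (1/2)^(21/42) ≈ 0.707107; accumulation ratio R = 1/(1−f) ≈ 3.41422.
Loading dose to hit Cmax,ss on first dose: D_load = D_maint·R ≈ 2461 × 3.41422 ≈ 8402.40 mg.

8402 mg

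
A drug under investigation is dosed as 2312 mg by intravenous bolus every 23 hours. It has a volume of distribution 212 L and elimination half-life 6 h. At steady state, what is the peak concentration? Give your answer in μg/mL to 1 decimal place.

11.7 μg/mL

k = ln2/t½ = ln2/6 ≈ 0.115525 h⁻¹; fraction remaining f = e^(−kτ) = e^(−0.115525×23) ≈ 0.0702.
At steady state, accumulation factor R = 1/(1 − e^(−kτ)) ≈ 1.0755.
Single-dose peak C₀ = D/Vd = 2312/212 ≈ 10.906 μg/mL.
Steady-state peak Cmax,ss = C₀·R ≈ 10.906 × 1.0755 ≈ 11.729 μg/mL.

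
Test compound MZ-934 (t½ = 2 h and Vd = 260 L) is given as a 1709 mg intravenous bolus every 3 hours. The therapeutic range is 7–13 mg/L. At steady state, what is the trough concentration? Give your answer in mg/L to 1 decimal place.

τ/t½ = 3/2 ≈ 1.5, so fraction remaining f = (1/2)^(3/2) ≈ 0.3536.
At steady state, accumulation factor R = 1/(1 − e^(−kτ)) ≈ 1.5470.
Single-dose peak C₀ = D/Vd = 1709/260 ≈ 6.573 mg/L.
Steady-state peak Cmax,ss = C₀·R ≈ 6.573 × 1.5470 ≈ 10.168 mg/L.
Steady-state trough Cmin,ss = Cmax,ss·f ≈ 10.168 × 0.3536 ≈ 3.595 mg/L.
Trough 3.6 mg/L vs MEC 7 mg/L: subtherapeutic.

3.6 mg/L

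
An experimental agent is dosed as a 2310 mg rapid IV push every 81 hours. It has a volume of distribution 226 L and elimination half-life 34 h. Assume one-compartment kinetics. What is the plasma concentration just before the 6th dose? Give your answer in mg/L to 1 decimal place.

f = (1/2)^(τ/t½) = (1/2)^(81/34) ≈ 0.1918.
C₀ = D/Vd = 2310/226 ≈ 10.221 mg/L.
Before the 6th dose, 5 doses have been given. Superposition: Cmin = C₀·(f + f² + … + f^5).
≈ 10.221 × (0.1918 + 0.0368 + 0.0071 + 0.0014 + 0.0003) ≈ 10.221 × 0.2374 ≈ 2.426 mg/L.

2.4 mg/L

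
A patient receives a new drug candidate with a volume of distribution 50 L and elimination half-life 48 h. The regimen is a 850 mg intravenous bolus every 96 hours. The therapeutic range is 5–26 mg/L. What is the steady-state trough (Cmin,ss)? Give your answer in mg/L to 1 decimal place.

τ = 96 h = 2 half-lives, so f = (1/2)^2 = 0.25.
Accumulation ratio R = 1/(1 − f) = 1/0.75 = 4/3.
Single-dose peak C₀ = D/Vd = 850/50 = 17 mg/L.
Steady-state peak Cmax,ss = C₀·R = 17 × 4/3 ≈ 22.667 mg/L.
Steady-state trough Cmin,ss = Cmax,ss·f ≈ 22.667 × 0.25 ≈ 5.667 mg/L.
Trough 5.7 mg/L vs MEC 5 mg/L: adequate.

5.7 mg/L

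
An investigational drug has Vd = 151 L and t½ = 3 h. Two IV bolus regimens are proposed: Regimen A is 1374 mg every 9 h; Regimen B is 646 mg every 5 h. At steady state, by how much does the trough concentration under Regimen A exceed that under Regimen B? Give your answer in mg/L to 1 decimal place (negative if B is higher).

Regimen A: f = (1/2)^(9/3) ≈ 0.1250; Cmin,ss = (1374/151)·f/(1−f) ≈ 1.300 mg/L.
Regimen B: f = (1/2)^(5/3) ≈ 0.3150; Cmin,ss = (646/151)·f/(1−f) ≈ 1.967 mg/L.
Difference ≈ 1.300 − 1.967 ≈ -0.667 mg/L.

-0.7 mg/L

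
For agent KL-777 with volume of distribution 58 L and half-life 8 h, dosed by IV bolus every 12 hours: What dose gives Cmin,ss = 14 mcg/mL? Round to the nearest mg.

τ/t½ = 12/8 ≈ 1.5, so f = (1/2)^(12/8) ≈ 0.353553.
Cmin,ss = (D/Vd)·f/(1−f), so D = Cmin,ss·Vd·(1−f)/f.
D = 14 × 58 × (1−f)/f ≈ 14 × 58 × 1.82843 ≈ 1484.69 mg.

1485 mg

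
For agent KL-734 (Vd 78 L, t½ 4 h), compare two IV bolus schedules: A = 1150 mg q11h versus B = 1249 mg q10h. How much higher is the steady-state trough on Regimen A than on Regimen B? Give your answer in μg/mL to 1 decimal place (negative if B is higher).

-0.9 μg/mL

Regimen A: f = (1/2)^(11/4) ≈ 0.1487; Cmin,ss = (1150/78)·f/(1−f) ≈ 2.575 μg/mL.
Regimen B: f = (1/2)^(10/4) ≈ 0.1768; Cmin,ss = (1249/78)·f/(1−f) ≈ 3.439 μg/mL.
Difference ≈ 2.575 − 3.439 ≈ -0.864 μg/mL.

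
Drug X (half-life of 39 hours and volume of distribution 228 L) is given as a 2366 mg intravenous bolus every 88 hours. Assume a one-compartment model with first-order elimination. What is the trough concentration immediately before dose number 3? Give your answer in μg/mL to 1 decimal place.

2.6 μg/mL

f = (1/2)^(τ/t½) = (1/2)^(88/39) ≈ 0.2093.
C₀ = D/Vd = 2366/228 ≈ 10.377 μg/mL.
Before the 3rd dose, 2 doses have been given. Superposition: Cmin = C₀·(f + f²).
≈ 10.377 × (0.2093 + 0.0438) ≈ 10.377 × 0.2531 ≈ 2.626 μg/mL.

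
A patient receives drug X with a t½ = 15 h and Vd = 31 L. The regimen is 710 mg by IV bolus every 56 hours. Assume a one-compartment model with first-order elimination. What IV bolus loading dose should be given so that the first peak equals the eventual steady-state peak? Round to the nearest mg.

f = (1/2)^(56/15) ≈ 0.075189; accumulation ratio R = 1/(1−f) ≈ 1.08130.
Loading dose to hit Cmax,ss on first dose: D_load = D_maint·R ≈ 710 × 1.08130 ≈ 767.72 mg.

768 mg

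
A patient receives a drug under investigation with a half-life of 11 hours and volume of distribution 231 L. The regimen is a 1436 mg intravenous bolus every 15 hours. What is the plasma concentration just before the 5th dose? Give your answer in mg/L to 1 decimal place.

f = (1/2)^(τ/t½) = (1/2)^(15/11) ≈ 0.3886.
C₀ = D/Vd = 1436/231 ≈ 6.216 mg/L.
Before the 5th dose, 4 doses have been given. Superposition: Cmin = C₀·(f + f² + … + f^4).
≈ 6.216 × (0.3886 + 0.1510 + 0.0587 + 0.0228) ≈ 6.216 × 0.6211 ≈ 3.861 mg/L.

3.9 mg/L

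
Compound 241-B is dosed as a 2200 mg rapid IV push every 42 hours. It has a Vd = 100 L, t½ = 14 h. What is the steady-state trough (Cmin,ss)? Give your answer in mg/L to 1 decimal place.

τ = 42 h = 3 half-lives, so f = (1/2)^3 = 0.125.
At steady state, R = 1/(1 − 0.125) = 8/7.
Single-dose peak C₀ = D/Vd = 2200/100 = 22 mg/L.
Steady-state peak Cmax,ss = C₀·R = 22 × 8/7 ≈ 25.143 mg/L.
Steady-state trough Cmin,ss = Cmax,ss·f ≈ 25.143 × 0.125 ≈ 3.143 mg/L.

3.1 mg/L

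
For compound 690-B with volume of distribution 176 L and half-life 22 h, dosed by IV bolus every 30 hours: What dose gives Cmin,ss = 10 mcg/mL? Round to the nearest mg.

2769 mg

τ/t½ = 30/22 ≈ 1.3636, so f = (1/2)^(30/22) ≈ 0.388602.
Cmin,ss = (D/Vd)·f/(1−f), so D = Cmin,ss·Vd·(1−f)/f.
D = 10 × 176 × (1−f)/f ≈ 10 × 176 × 1.57333 ≈ 2769.06 mg.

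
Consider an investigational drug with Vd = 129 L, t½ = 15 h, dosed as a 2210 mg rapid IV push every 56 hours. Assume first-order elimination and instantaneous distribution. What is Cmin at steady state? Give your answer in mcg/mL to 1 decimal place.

1.4 mcg/mL

τ/t½ = 56/15 ≈ 3.7333, so fraction remaining f = (1/2)^(56/15) ≈ 0.0752.
Each bolus raises the concentration by D/Vd = 2210/129 ≈ 17.132 mcg/mL.
Steady-state trough Cmin,ss = C₀·f/(1−f) ≈ 17.132 × 0.0752/0.9248 ≈ 1.393 mcg/mL.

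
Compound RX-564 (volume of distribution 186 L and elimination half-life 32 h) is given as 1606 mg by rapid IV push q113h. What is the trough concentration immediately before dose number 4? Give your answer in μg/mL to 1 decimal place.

0.8 μg/mL

f = (1/2)^(τ/t½) = (1/2)^(113/32) ≈ 0.0865.
C₀ = D/Vd = 1606/186 ≈ 8.634 μg/mL.
Before the 4th dose, 3 doses have been given. Superposition: Cmin = C₀·(f + f² + … + f^3).
≈ 8.634 × (0.0865 + 0.0075 + 0.0006) ≈ 8.634 × 0.0946 ≈ 0.817 μg/mL.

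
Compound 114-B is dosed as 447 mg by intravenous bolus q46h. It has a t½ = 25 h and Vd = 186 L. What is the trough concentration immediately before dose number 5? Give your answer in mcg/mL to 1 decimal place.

0.9 mcg/mL

f = (1/2)^(τ/t½) = (1/2)^(46/25) ≈ 0.2793.
C₀ = D/Vd = 447/186 ≈ 2.403 mcg/mL.
Before the 5th dose, 4 doses have been given. Superposition: Cmin = C₀·(f + f² + … + f^4).
≈ 2.403 × (0.2793 + 0.0780 + 0.0218 + 0.0061) ≈ 2.403 × 0.3852 ≈ 0.926 mcg/mL.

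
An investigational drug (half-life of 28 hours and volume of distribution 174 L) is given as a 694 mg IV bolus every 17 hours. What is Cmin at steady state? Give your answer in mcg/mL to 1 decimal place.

7.6 mcg/mL

k = ln2/t½ = ln2/28 ≈ 0.024755 h⁻¹; fraction remaining f = e^(−kτ) = e^(−0.024755×17) ≈ 0.6565.
Accumulation ratio R = 1/(1 − f) ≈ 1/0.3435 ≈ 2.9112.
Single-dose peak C₀ = D/Vd = 694/174 ≈ 3.989 mcg/mL.
Cmax,ss = C₀/(1 − f) ≈ 3.989/0.3435 ≈ 11.613 mcg/mL.
One interval later, Cmin,ss = Cmax,ss·e^(−kτ) ≈ 11.613 × 0.6565 ≈ 7.624 mcg/mL.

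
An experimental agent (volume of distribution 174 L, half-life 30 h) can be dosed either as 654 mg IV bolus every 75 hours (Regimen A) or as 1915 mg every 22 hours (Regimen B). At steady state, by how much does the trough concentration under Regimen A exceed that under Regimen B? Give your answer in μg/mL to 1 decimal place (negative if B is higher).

-15.8 μg/mL

Regimen A: f = (1/2)^(75/30) ≈ 0.1768; Cmin,ss = (654/174)·f/(1−f) ≈ 0.807 μg/mL.
Regimen B: f = (1/2)^(22/30) ≈ 0.6015; Cmin,ss = (1915/174)·f/(1−f) ≈ 16.612 μg/mL.
Difference ≈ 0.807 − 16.612 ≈ -15.805 μg/mL.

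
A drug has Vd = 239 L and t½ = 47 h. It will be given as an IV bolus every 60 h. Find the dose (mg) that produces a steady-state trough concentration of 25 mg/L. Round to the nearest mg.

τ/t½ = 60/47 ≈ 1.2766, so f = (1/2)^(60/47) ≈ 0.412768.
Cmin,ss = (D/Vd)·f/(1−f), so D = Cmin,ss·Vd·(1−f)/f.
D = 25 × 239 × (1−f)/f ≈ 25 × 239 × 1.42267 ≈ 8500.45 mg.

8500 mg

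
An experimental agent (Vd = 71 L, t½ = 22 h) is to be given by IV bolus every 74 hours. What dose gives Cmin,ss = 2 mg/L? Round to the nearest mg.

τ/t½ = 74/22 ≈ 3.3636, so f = (1/2)^(74/22) ≈ 0.097150.
Cmin,ss = (D/Vd)·f/(1−f), so D = Cmin,ss·Vd·(1−f)/f.
D = 2 × 71 × (1−f)/f ≈ 2 × 71 × 9.29336 ≈ 1319.66 mg.

1320 mg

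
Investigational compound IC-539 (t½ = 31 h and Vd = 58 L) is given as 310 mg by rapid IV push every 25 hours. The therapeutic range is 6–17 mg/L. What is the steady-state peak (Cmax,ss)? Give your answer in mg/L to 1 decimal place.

Over one 25-h interval, 25/31 ≈ 0.80645 half-lives elapse, leaving f ≈ 0.5718 of each dose.
At steady state, accumulation factor R = 1/(1 − e^(−kτ)) ≈ 2.3354.
Single-dose peak C₀ = D/Vd = 310/58 ≈ 5.345 mg/L.
Steady-state peak Cmax,ss = C₀·R ≈ 5.345 × 2.3354 ≈ 12.483 mg/L.
Peak 12.5 mg/L vs MTC 17 mg/L: below toxic threshold.

12.5 mg/L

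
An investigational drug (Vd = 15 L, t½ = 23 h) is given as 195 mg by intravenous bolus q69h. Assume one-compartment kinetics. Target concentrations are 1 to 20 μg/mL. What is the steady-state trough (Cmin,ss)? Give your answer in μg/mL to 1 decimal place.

τ = 69 h = 3 half-lives, so f = (1/2)^3 = 0.125.
At steady state, R = 1/(1 − 0.125) = 8/7.
Single-dose peak C₀ = D/Vd = 195/15 = 13 μg/mL.
Steady-state peak Cmax,ss = C₀·R = 13 × 8/7 ≈ 14.857 μg/mL.
Steady-state trough Cmin,ss = Cmax,ss·f ≈ 14.857 × 0.125 ≈ 1.857 μg/mL.
Trough 1.9 μg/mL vs MEC 1 μg/mL: adequate.

1.9 μg/mL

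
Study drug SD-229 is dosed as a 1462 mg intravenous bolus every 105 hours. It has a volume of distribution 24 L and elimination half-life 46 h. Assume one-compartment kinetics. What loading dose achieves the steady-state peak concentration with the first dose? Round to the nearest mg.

1840 mg

f = (1/2)^(105/46) ≈ 0.205526; accumulation ratio R = 1/(1−f) ≈ 1.25869.
Loading dose to hit Cmax,ss on first dose: D_load = D_maint·R ≈ 1462 × 1.25869 ≈ 1840.20 mg.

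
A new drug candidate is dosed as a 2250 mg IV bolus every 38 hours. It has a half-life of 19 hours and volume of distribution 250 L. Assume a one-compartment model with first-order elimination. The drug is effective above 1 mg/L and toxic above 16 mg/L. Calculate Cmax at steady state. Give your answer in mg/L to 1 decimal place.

12.0 mg/L

τ = 38 h = 2 half-lives, so f = (1/2)^2 = 0.25.
Accumulation ratio R = 1/(1 − f) = 1/0.75 = 4/3.
Single-dose peak C₀ = D/Vd = 2250/250 = 9 mg/L.
Steady-state peak Cmax,ss = C₀·R = 9 × 4/3 ≈ 12.000 mg/L.
Peak 12.0 mg/L vs MTC 16 mg/L: below toxic threshold.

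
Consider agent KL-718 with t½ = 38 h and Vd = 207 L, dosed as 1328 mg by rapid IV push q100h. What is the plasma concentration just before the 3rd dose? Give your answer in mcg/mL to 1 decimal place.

1.2 mcg/mL

f = (1/2)^(τ/t½) = (1/2)^(100/38) ≈ 0.1614.
C₀ = D/Vd = 1328/207 ≈ 6.415 mcg/mL.
Before the 3rd dose, 2 doses have been given. Superposition: Cmin = C₀·(f + f²).
≈ 6.415 × (0.1614 + 0.0260) ≈ 6.415 × 0.1874 ≈ 1.202 mcg/mL.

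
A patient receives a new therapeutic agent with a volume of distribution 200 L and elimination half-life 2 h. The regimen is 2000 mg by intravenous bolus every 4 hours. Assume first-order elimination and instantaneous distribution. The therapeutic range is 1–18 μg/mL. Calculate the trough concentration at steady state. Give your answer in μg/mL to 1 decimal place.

The dosing interval is 2 half-lives, so f = 2^(−2) = 0.25.
Accumulation ratio R = 1/(1 − f) = 1/0.75 = 4/3.
Single-dose peak C₀ = D/Vd = 2000/200 = 10 μg/mL.
Steady-state peak Cmax,ss = C₀·R = 10 × 4/3 ≈ 13.333 μg/mL.
Steady-state trough Cmin,ss = Cmax,ss·f ≈ 13.333 × 0.25 ≈ 3.333 μg/mL.
Trough 3.3 μg/mL vs MEC 1 μg/mL: adequate.

3.3 μg/mL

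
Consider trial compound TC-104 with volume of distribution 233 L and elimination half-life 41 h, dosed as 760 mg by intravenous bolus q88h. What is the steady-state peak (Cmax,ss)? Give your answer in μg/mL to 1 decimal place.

4.2 μg/mL

τ/t½ = 88/41 ≈ 2.1463, so fraction remaining f = (1/2)^(88/41) ≈ 0.2259.
Accumulation ratio R = 1/(1 − f) ≈ 1/0.7741 ≈ 1.2918.
Single-dose peak C₀ = D/Vd = 760/233 ≈ 3.262 μg/mL.
Cmax,ss = C₀/(1 − f) ≈ 3.262/0.7741 ≈ 4.214 μg/mL.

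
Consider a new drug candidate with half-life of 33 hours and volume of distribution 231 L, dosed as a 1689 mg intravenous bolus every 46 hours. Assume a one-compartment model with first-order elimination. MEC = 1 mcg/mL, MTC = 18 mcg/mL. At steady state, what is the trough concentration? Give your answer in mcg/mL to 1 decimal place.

4.5 mcg/mL

Over one 46-h interval, 46/33 ≈ 1.3939 half-lives elapse, leaving f ≈ 0.3805 of each dose.
At steady state, accumulation factor R = 1/(1 − e^(−kτ)) ≈ 1.6142.
Each bolus raises the concentration by D/Vd = 1689/231 ≈ 7.312 mcg/mL.
Steady-state peak Cmax,ss = C₀·R ≈ 7.312 × 1.6142 ≈ 11.803 mcg/mL.
Steady-state trough Cmin,ss = Cmax,ss·f ≈ 11.803 × 0.3805 ≈ 4.491 mcg/mL.
Trough 4.5 mcg/mL vs MEC 1 mcg/mL: adequate.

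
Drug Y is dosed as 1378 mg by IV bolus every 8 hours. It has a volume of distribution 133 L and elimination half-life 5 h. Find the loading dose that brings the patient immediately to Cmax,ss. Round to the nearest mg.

2056 mg

f = (1/2)^(8/5) ≈ 0.329877; accumulation ratio R = 1/(1−f) ≈ 1.49226.
Loading dose to hit Cmax,ss on first dose: D_load = D_maint·R ≈ 1378 × 1.49226 ≈ 2056.33 mg.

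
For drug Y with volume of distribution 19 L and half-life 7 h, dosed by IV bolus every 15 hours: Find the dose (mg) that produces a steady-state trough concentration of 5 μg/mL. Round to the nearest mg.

τ/t½ = 15/7 ≈ 2.1429, so f = (1/2)^(15/7) ≈ 0.226431.
Cmin,ss = (D/Vd)·f/(1−f), so D = Cmin,ss·Vd·(1−f)/f.
D = 5 × 19 × (1−f)/f ≈ 5 × 19 × 3.41636 ≈ 324.55 mg.

325 mg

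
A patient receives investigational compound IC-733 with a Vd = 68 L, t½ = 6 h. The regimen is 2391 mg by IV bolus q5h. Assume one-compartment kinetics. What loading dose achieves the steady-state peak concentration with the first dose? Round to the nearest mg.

5449 mg

f = (1/2)^(5/6) ≈ 0.561231; accumulation ratio R = 1/(1−f) ≈ 2.27910.
Loading dose to hit Cmax,ss on first dose: D_load = D_maint·R ≈ 2391 × 2.27910 ≈ 5449.33 mg.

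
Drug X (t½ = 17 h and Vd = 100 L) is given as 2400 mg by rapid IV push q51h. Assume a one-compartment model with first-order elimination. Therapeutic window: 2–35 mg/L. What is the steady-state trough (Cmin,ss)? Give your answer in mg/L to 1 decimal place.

The dosing interval is 3 half-lives, so f = 2^(−3) = 0.125.
Accumulation ratio R = 1/(1 − f) = 1/0.875 = 8/7.
Single-dose peak C₀ = D/Vd = 2400/100 = 24 mg/L.
Steady-state peak Cmax,ss = C₀·R = 24 × 8/7 ≈ 27.429 mg/L.
Steady-state trough Cmin,ss = Cmax,ss·f ≈ 27.429 × 0.125 ≈ 3.429 mg/L.
Trough 3.4 mg/L vs MEC 2 mg/L: adequate.

3.4 mg/L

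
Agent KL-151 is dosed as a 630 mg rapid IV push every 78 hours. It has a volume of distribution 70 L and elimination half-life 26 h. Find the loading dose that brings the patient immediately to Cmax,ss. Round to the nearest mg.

f = (1/2)^(78/26) ≈ 0.125000; accumulation ratio R = 1/(1−f) ≈ 1.14286.
Loading dose to hit Cmax,ss on first dose: D_load = D_maint·R ≈ 630 × 1.14286 ≈ 720.00 mg.

720 mg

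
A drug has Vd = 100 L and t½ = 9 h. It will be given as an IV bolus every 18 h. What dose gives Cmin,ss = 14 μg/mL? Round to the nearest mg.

τ/t½ = 18/9 ≈ 2, so f = (1/2)^(18/9) ≈ 0.250000.
Cmin,ss = (D/Vd)·f/(1−f), so D = Cmin,ss·Vd·(1−f)/f.
D = 14 × 100 × (1−f)/f ≈ 14 × 100 × 3.00000 ≈ 4200.00 mg.

4200 mg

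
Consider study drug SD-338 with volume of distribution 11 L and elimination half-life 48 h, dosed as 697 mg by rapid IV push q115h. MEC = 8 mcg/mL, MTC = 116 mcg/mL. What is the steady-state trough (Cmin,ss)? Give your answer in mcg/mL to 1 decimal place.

Over one 115-h interval, 115/48 ≈ 2.3958 half-lives elapse, leaving f ≈ 0.1900 of each dose.
Accumulation ratio R = 1/(1 − f) ≈ 1/0.8100 ≈ 1.2346.
Single-dose peak C₀ = D/Vd = 697/11 ≈ 63.364 mcg/mL.
Cmax,ss = C₀/(1 − f) ≈ 63.364/0.8100 ≈ 78.227 mcg/mL.
One interval later, Cmin,ss = Cmax,ss·e^(−kτ) ≈ 78.227 × 0.1900 ≈ 14.863 mcg/mL.
Trough 14.9 mcg/mL vs MEC 8 mcg/mL: adequate.

14.9 mcg/mL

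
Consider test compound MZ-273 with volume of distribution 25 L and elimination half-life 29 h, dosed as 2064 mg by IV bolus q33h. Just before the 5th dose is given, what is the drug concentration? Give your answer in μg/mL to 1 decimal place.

65.8 μg/mL

f = (1/2)^(τ/t½) = (1/2)^(33/29) ≈ 0.4544.
C₀ = D/Vd = 2064/25 ≈ 82.560 μg/mL.
Before the 5th dose, 4 doses have been given. Superposition: Cmin = C₀·(f + f² + … + f^4).
≈ 82.560 × (0.4544 + 0.2065 + 0.0938 + 0.0426) ≈ 82.560 × 0.7973 ≈ 65.825 μg/mL.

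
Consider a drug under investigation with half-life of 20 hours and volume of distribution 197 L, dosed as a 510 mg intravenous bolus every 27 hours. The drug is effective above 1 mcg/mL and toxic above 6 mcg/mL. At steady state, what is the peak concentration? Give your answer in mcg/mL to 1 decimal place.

k = ln2/t½ = ln2/20 ≈ 0.034657 h⁻¹; fraction remaining f = e^(−kτ) = e^(−0.034657×27) ≈ 0.3923.
At steady state, accumulation factor R = 1/(1 − e^(−kτ)) ≈ 1.6455.
Each bolus raises the concentration by D/Vd = 510/197 ≈ 2.589 mcg/mL.
Steady-state peak Cmax,ss = C₀·R ≈ 2.589 × 1.6455 ≈ 4.260 mcg/mL.
Peak 4.3 mcg/mL vs MTC 6 mcg/mL: below toxic threshold.

4.3 mcg/mL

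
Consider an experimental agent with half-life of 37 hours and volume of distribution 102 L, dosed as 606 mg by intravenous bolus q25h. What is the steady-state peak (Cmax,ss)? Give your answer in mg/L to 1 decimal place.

15.9 mg/L

Over one 25-h interval, 25/37 ≈ 0.67568 half-lives elapse, leaving f ≈ 0.6260 of each dose.
Accumulation ratio R = 1/(1 − f) ≈ 1/0.3740 ≈ 2.6738.
Each bolus raises the concentration by D/Vd = 606/102 ≈ 5.941 mg/L.
Steady-state peak Cmax,ss = C₀·R ≈ 5.941 × 2.6738 ≈ 15.885 mg/L.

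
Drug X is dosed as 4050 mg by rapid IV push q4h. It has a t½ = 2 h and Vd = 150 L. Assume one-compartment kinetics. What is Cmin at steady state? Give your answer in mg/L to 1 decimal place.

9.0 mg/L

The dosing interval is 2 half-lives, so f = 2^(−2) = 0.25.
Accumulation ratio R = 1/(1 − f) = 1/0.75 = 4/3.
Single-dose peak C₀ = D/Vd = 4050/150 = 27 mg/L.
Steady-state peak Cmax,ss = C₀·R = 27 × 4/3 ≈ 36.000 mg/L.
Steady-state trough Cmin,ss = Cmax,ss·f ≈ 36.000 × 0.25 ≈ 9.000 mg/L.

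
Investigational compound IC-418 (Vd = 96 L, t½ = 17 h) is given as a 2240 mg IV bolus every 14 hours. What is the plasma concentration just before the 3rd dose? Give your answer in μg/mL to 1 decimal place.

f = (1/2)^(τ/t½) = (1/2)^(14/17) ≈ 0.5651.
C₀ = D/Vd = 2240/96 ≈ 23.333 μg/mL.
Before the 3rd dose, 2 doses have been given. Superposition: Cmin = C₀·(f + f²).
≈ 23.333 × (0.5651 + 0.3193) ≈ 23.333 × 0.8844 ≈ 20.636 μg/mL.

20.6 μg/mL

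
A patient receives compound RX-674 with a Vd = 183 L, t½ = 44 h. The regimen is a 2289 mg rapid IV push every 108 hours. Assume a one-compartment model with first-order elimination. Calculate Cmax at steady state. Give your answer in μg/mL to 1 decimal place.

Over one 108-h interval, 108/44 ≈ 2.4545 half-lives elapse, leaving f ≈ 0.1824 of each dose.
At steady state, accumulation factor R = 1/(1 − e^(−kτ)) ≈ 1.2231.
Single-dose peak C₀ = D/Vd = 2289/183 ≈ 12.508 μg/mL.
Steady-state peak Cmax,ss = C₀·R ≈ 12.508 × 1.2231 ≈ 15.299 μg/mL.

15.3 μg/mL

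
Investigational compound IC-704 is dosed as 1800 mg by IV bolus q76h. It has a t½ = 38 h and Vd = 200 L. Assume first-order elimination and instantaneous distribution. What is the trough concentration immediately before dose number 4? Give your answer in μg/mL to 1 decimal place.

3.0 μg/mL

f = (1/2)^(τ/t½) = (1/2)^(76/38) ≈ 0.2500.
C₀ = D/Vd = 1800/200 ≈ 9.000 μg/mL.
Before the 4th dose, 3 doses have been given. Superposition: Cmin = C₀·(f + f² + … + f^3).
≈ 9.000 × (0.2500 + 0.0625 + 0.0156) ≈ 9.000 × 0.3281 ≈ 2.953 μg/mL.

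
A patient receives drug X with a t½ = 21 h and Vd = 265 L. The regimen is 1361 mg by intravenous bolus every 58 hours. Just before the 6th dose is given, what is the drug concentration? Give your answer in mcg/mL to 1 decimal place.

0.9 mcg/mL

f = (1/2)^(τ/t½) = (1/2)^(58/21) ≈ 0.1474.
C₀ = D/Vd = 1361/265 ≈ 5.136 mcg/mL.
Before the 6th dose, 5 doses have been given. Superposition: Cmin = C₀·(f + f² + … + f^5).
≈ 5.136 × (0.1474 + 0.0217 + 0.0032 + 0.0005 + 0.0001) ≈ 5.136 × 0.1729 ≈ 0.888 mcg/mL.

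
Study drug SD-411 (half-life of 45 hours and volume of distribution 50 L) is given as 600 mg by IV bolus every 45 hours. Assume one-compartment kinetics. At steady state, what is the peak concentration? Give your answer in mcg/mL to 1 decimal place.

24.0 mcg/mL

The dosing interval is 1 half-life, so f = 2^(−1) = 0.5.
Accumulation ratio R = 1/(1 − f) = 1/0.5 = 2/1.
Single-dose peak C₀ = D/Vd = 600/50 = 12 mcg/mL.
Steady-state peak Cmax,ss = C₀·R = 12 × 2/1 ≈ 24.000 mcg/mL.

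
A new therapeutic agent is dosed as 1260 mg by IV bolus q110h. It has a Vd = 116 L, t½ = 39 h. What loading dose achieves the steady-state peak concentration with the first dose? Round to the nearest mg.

f = (1/2)^(110/39) ≈ 0.141560; accumulation ratio R = 1/(1−f) ≈ 1.16490.
Loading dose to hit Cmax,ss on first dose: D_load = D_maint·R ≈ 1260 × 1.16490 ≈ 1467.77 mg.

1468 mg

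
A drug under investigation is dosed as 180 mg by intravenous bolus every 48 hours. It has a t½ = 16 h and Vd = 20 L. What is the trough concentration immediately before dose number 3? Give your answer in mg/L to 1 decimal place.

f = (1/2)^(τ/t½) = (1/2)^(48/16) ≈ 0.1250.
C₀ = D/Vd = 180/20 ≈ 9.000 mg/L.
Before the 3rd dose, 2 doses have been given. Superposition: Cmin = C₀·(f + f²).
≈ 9.000 × (0.1250 + 0.0156) ≈ 9.000 × 0.1406 ≈ 1.265 mg/L.

1.3 mg/L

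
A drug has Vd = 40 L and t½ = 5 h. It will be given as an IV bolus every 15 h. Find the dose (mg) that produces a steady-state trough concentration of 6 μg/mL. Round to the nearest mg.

1680 mg

τ/t½ = 15/5 ≈ 3, so f = (1/2)^(15/5) ≈ 0.125000.
Cmin,ss = (D/Vd)·f/(1−f), so D = Cmin,ss·Vd·(1−f)/f.
D = 6 × 40 × (1−f)/f ≈ 6 × 40 × 7.00000 ≈ 1680.00 mg.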